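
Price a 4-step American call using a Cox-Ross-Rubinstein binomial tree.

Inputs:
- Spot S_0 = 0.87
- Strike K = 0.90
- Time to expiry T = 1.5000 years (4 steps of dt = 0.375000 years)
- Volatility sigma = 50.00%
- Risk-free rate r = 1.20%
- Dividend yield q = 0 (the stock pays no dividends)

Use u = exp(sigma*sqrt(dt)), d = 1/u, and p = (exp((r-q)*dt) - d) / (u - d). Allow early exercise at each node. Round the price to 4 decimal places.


Answer: Price = V(0,0) = 0.1964

Derivation:
dt = T/N = 0.375000
u = exp(sigma*sqrt(dt)) = 1.358235; d = 1/u = 0.736250
p = (exp((r-q)*dt) - d) / (u - d) = 0.431297
Discount per step: exp(-r*dt) = 0.995510
Stock lattice S(k, i) with i counting down-moves:
  k=0: S(0,0) = 0.8700
  k=1: S(1,0) = 1.1817; S(1,1) = 0.6405
  k=2: S(2,0) = 1.6050; S(2,1) = 0.8700; S(2,2) = 0.4716
  k=3: S(3,0) = 2.1799; S(3,1) = 1.1817; S(3,2) = 0.6405; S(3,3) = 0.3472
  k=4: S(4,0) = 2.9609; S(4,1) = 1.6050; S(4,2) = 0.8700; S(4,3) = 0.4716; S(4,4) = 0.2556
Terminal payoffs V(N, i) = max(S_T - K, 0):
  V(4,0) = 2.060869; V(4,1) = 0.704979; V(4,2) = 0.000000; V(4,3) = 0.000000; V(4,4) = 0.000000
Backward induction: V(k, i) = exp(-r*dt) * [p * V(k+1, i) + (1-p) * V(k+1, i+1)]; then take max(V_cont, immediate exercise) for American.
  V(3,0) = exp(-r*dt) * [p*2.060869 + (1-p)*0.704979] = 1.283979; exercise = 1.279938; V(3,0) = max -> 1.283979
  V(3,1) = exp(-r*dt) * [p*0.704979 + (1-p)*0.000000] = 0.302690; exercise = 0.281665; V(3,1) = max -> 0.302690
  V(3,2) = exp(-r*dt) * [p*0.000000 + (1-p)*0.000000] = 0.000000; exercise = 0.000000; V(3,2) = max -> 0.000000
  V(3,3) = exp(-r*dt) * [p*0.000000 + (1-p)*0.000000] = 0.000000; exercise = 0.000000; V(3,3) = max -> 0.000000
  V(2,0) = exp(-r*dt) * [p*1.283979 + (1-p)*0.302690] = 0.722658; exercise = 0.704979; V(2,0) = max -> 0.722658
  V(2,1) = exp(-r*dt) * [p*0.302690 + (1-p)*0.000000] = 0.129963; exercise = 0.000000; V(2,1) = max -> 0.129963
  V(2,2) = exp(-r*dt) * [p*0.000000 + (1-p)*0.000000] = 0.000000; exercise = 0.000000; V(2,2) = max -> 0.000000
  V(1,0) = exp(-r*dt) * [p*0.722658 + (1-p)*0.129963] = 0.383859; exercise = 0.281665; V(1,0) = max -> 0.383859
  V(1,1) = exp(-r*dt) * [p*0.129963 + (1-p)*0.000000] = 0.055801; exercise = 0.000000; V(1,1) = max -> 0.055801
  V(0,0) = exp(-r*dt) * [p*0.383859 + (1-p)*0.055801] = 0.196406; exercise = 0.000000; V(0,0) = max -> 0.196406


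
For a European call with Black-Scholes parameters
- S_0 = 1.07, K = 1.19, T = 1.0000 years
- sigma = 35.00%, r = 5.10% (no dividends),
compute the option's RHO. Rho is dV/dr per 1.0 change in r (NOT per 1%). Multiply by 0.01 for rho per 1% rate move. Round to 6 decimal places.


Answer: Rho = 0.417925

Derivation:
d1 = 0.0170152610; d2 = -0.3329847390
phi(d1) = 0.3988845339; exp(-qT) = 1.0000000000; exp(-rT) = 0.9502786705
N(d2) = 0.3695729015
Rho = K*T*exp(-rT)*N(d2) = 1.1900 * 1.0000 * 0.9502786705 * 0.3695729015 = 0.417925


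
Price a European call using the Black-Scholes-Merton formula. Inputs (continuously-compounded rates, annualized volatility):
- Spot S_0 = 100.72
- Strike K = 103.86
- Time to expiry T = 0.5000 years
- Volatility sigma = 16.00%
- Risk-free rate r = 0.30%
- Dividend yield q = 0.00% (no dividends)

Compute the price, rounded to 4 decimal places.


Answer: Price = 3.2713

Derivation:
d1 = (ln(S/K) + (r - q + 0.5*sigma^2) * T) / (sigma * sqrt(T)) = -0.20152056
d2 = d1 - sigma * sqrt(T) = -0.31465764
exp(-rT) = 0.99850112; exp(-qT) = 1.00000000
C = S_0 * exp(-qT) * N(d1) - K * exp(-rT) * N(d2)
N(d1) = 0.42014578; N(d2) = 0.37651080
C = 100.7200 * 1.00000000 * 0.42014578 - 103.8600 * 0.99850112 * 0.37651080 = 3.2713


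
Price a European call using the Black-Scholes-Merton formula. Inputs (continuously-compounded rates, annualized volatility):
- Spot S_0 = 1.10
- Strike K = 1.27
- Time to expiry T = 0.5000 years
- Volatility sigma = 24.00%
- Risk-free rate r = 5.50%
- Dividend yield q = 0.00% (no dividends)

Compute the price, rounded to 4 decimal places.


d1 = (ln(S/K) + (r - q + 0.5*sigma^2) * T) / (sigma * sqrt(T)) = -0.59990185
d2 = d1 - sigma * sqrt(T) = -0.76960748
exp(-rT) = 0.97287468; exp(-qT) = 1.00000000
C = S_0 * exp(-qT) * N(d1) - K * exp(-rT) * N(d2)
N(d1) = 0.27428582; N(d2) = 0.22076638
C = 1.1000 * 1.00000000 * 0.27428582 - 1.2700 * 0.97287468 * 0.22076638 = 0.0289

Answer: Price = 0.0289


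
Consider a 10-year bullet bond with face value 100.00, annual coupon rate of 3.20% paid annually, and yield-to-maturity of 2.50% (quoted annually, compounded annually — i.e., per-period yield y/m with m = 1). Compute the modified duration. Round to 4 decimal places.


Answer: Modified duration = 8.5451

Derivation:
Coupon per period c = face * coupon_rate / m = 3.200000
Periods per year m = 1; per-period yield y/m = 0.025000
Number of cashflows N = 10
Cashflows (t years, CF_t, discount factor 1/(1+y/m)^(m*t), PV):
  t = 1.0000: CF_t = 3.200000, DF = 0.975610, PV = 3.121951
  t = 2.0000: CF_t = 3.200000, DF = 0.951814, PV = 3.045806
  t = 3.0000: CF_t = 3.200000, DF = 0.928599, PV = 2.971518
  t = 4.0000: CF_t = 3.200000, DF = 0.905951, PV = 2.899042
  t = 5.0000: CF_t = 3.200000, DF = 0.883854, PV = 2.828334
  t = 6.0000: CF_t = 3.200000, DF = 0.862297, PV = 2.759350
  t = 7.0000: CF_t = 3.200000, DF = 0.841265, PV = 2.692049
  t = 8.0000: CF_t = 3.200000, DF = 0.820747, PV = 2.626389
  t = 9.0000: CF_t = 3.200000, DF = 0.800728, PV = 2.562331
  t = 10.0000: CF_t = 103.200000, DF = 0.781198, PV = 80.619675
Price P = sum_t PV_t = 106.126445
First compute Macaulay numerator sum_t t * PV_t:
  t * PV_t at t = 1.0000: 3.121951
  t * PV_t at t = 2.0000: 6.091612
  t * PV_t at t = 3.0000: 8.914554
  t * PV_t at t = 4.0000: 11.596168
  t * PV_t at t = 5.0000: 14.141669
  t * PV_t at t = 6.0000: 16.556100
  t * PV_t at t = 7.0000: 18.844341
  t * PV_t at t = 8.0000: 21.011112
  t * PV_t at t = 9.0000: 23.060977
  t * PV_t at t = 10.0000: 806.196751
Macaulay duration D = 929.535235 / 106.126445 = 8.758752
Modified duration = D / (1 + y/m) = 8.758752 / (1 + 0.025000) = 8.545124


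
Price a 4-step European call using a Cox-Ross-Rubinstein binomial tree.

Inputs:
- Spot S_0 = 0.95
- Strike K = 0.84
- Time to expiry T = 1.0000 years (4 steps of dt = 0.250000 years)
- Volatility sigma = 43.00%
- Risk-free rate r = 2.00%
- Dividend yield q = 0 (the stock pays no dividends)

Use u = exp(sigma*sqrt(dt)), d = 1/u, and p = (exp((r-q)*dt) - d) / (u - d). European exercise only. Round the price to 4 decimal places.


Answer: Price = V(0,0) = 0.2271

Derivation:
dt = T/N = 0.250000
u = exp(sigma*sqrt(dt)) = 1.239862; d = 1/u = 0.806541
p = (exp((r-q)*dt) - d) / (u - d) = 0.458024
Discount per step: exp(-r*dt) = 0.995012
Stock lattice S(k, i) with i counting down-moves:
  k=0: S(0,0) = 0.9500
  k=1: S(1,0) = 1.1779; S(1,1) = 0.7662
  k=2: S(2,0) = 1.4604; S(2,1) = 0.9500; S(2,2) = 0.6180
  k=3: S(3,0) = 1.8107; S(3,1) = 1.1779; S(3,2) = 0.7662; S(3,3) = 0.4984
  k=4: S(4,0) = 2.2450; S(4,1) = 1.4604; S(4,2) = 0.9500; S(4,3) = 0.6180; S(4,4) = 0.4020
Terminal payoffs V(N, i) = max(S_T - K, 0):
  V(4,0) = 1.405003; V(4,1) = 0.620395; V(4,2) = 0.110000; V(4,3) = 0.000000; V(4,4) = 0.000000
Backward induction: V(k, i) = exp(-r*dt) * [p * V(k+1, i) + (1-p) * V(k+1, i+1)].
  V(3,0) = exp(-r*dt) * [p*1.405003 + (1-p)*0.620395] = 0.974877
  V(3,1) = exp(-r*dt) * [p*0.620395 + (1-p)*0.110000] = 0.342058
  V(3,2) = exp(-r*dt) * [p*0.110000 + (1-p)*0.000000] = 0.050131
  V(3,3) = exp(-r*dt) * [p*0.000000 + (1-p)*0.000000] = 0.000000
  V(2,0) = exp(-r*dt) * [p*0.974877 + (1-p)*0.342058] = 0.628753
  V(2,1) = exp(-r*dt) * [p*0.342058 + (1-p)*0.050131] = 0.182924
  V(2,2) = exp(-r*dt) * [p*0.050131 + (1-p)*0.000000] = 0.022847
  V(1,0) = exp(-r*dt) * [p*0.628753 + (1-p)*0.182924] = 0.385193
  V(1,1) = exp(-r*dt) * [p*0.182924 + (1-p)*0.022847] = 0.095686
  V(0,0) = exp(-r*dt) * [p*0.385193 + (1-p)*0.095686] = 0.227149


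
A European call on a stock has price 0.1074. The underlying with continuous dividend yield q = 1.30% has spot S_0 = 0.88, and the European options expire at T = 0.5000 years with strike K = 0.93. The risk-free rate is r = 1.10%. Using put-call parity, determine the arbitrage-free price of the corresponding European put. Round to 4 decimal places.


Put-call parity: C - P = S_0 * exp(-qT) - K * exp(-rT).
S_0 * exp(-qT) = 0.8800 * 0.99352108 = 0.87429855
K * exp(-rT) = 0.9300 * 0.99451510 = 0.92489904
P = C - S*exp(-qT) + K*exp(-rT)
P = 0.1074 - 0.87429855 + 0.92489904 = 0.1580

Answer: Put price = 0.1580


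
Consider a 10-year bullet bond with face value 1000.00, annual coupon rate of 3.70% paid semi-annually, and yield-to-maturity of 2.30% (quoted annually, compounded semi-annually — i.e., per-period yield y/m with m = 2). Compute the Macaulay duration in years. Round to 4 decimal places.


Answer: Macaulay duration = 8.5553 years

Derivation:
Coupon per period c = face * coupon_rate / m = 18.500000
Periods per year m = 2; per-period yield y/m = 0.011500
Number of cashflows N = 20
Cashflows (t years, CF_t, discount factor 1/(1+y/m)^(m*t), PV):
  t = 0.5000: CF_t = 18.500000, DF = 0.988631, PV = 18.289669
  t = 1.0000: CF_t = 18.500000, DF = 0.977391, PV = 18.081729
  t = 1.5000: CF_t = 18.500000, DF = 0.966279, PV = 17.876153
  t = 2.0000: CF_t = 18.500000, DF = 0.955293, PV = 17.672915
  t = 2.5000: CF_t = 18.500000, DF = 0.944432, PV = 17.471987
  t = 3.0000: CF_t = 18.500000, DF = 0.933694, PV = 17.273343
  t = 3.5000: CF_t = 18.500000, DF = 0.923079, PV = 17.076958
  t = 4.0000: CF_t = 18.500000, DF = 0.912584, PV = 16.882806
  t = 4.5000: CF_t = 18.500000, DF = 0.902209, PV = 16.690861
  t = 5.0000: CF_t = 18.500000, DF = 0.891951, PV = 16.501099
  t = 5.5000: CF_t = 18.500000, DF = 0.881810, PV = 16.313493
  t = 6.0000: CF_t = 18.500000, DF = 0.871785, PV = 16.128021
  t = 6.5000: CF_t = 18.500000, DF = 0.861873, PV = 15.944658
  t = 7.0000: CF_t = 18.500000, DF = 0.852075, PV = 15.763379
  t = 7.5000: CF_t = 18.500000, DF = 0.842387, PV = 15.584161
  t = 8.0000: CF_t = 18.500000, DF = 0.832810, PV = 15.406981
  t = 8.5000: CF_t = 18.500000, DF = 0.823341, PV = 15.231815
  t = 9.0000: CF_t = 18.500000, DF = 0.813981, PV = 15.058640
  t = 9.5000: CF_t = 18.500000, DF = 0.804726, PV = 14.887435
  t = 10.0000: CF_t = 1018.500000, DF = 0.795577, PV = 810.295247
Price P = sum_t PV_t = 1124.431348
Macaulay numerator sum_t t * PV_t:
  t * PV_t at t = 0.5000: 9.144834
  t * PV_t at t = 1.0000: 18.081729
  t * PV_t at t = 1.5000: 26.814230
  t * PV_t at t = 2.0000: 35.345829
  t * PV_t at t = 2.5000: 43.679967
  t * PV_t at t = 3.0000: 51.820030
  t * PV_t at t = 3.5000: 59.769354
  t * PV_t at t = 4.0000: 67.531224
  t * PV_t at t = 4.5000: 75.108875
  t * PV_t at t = 5.0000: 82.505493
  t * PV_t at t = 5.5000: 89.724213
  t * PV_t at t = 6.0000: 96.768127
  t * PV_t at t = 6.5000: 103.640274
  t * PV_t at t = 7.0000: 110.343651
  t * PV_t at t = 7.5000: 116.881206
  t * PV_t at t = 8.0000: 123.255845
  t * PV_t at t = 8.5000: 129.470425
  t * PV_t at t = 9.0000: 135.527763
  t * PV_t at t = 9.5000: 141.430631
  t * PV_t at t = 10.0000: 8102.952465
Macaulay duration D = (sum_t t * PV_t) / P = 9619.796166 / 1124.431348 = 8.555254


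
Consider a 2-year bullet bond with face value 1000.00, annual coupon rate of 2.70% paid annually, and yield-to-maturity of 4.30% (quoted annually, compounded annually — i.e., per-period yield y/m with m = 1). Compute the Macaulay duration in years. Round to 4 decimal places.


Answer: Macaulay duration = 1.9733 years

Derivation:
Coupon per period c = face * coupon_rate / m = 27.000000
Periods per year m = 1; per-period yield y/m = 0.043000
Number of cashflows N = 2
Cashflows (t years, CF_t, discount factor 1/(1+y/m)^(m*t), PV):
  t = 1.0000: CF_t = 27.000000, DF = 0.958773, PV = 25.886865
  t = 2.0000: CF_t = 1027.000000, DF = 0.919245, PV = 944.064847
Price P = sum_t PV_t = 969.951712
Macaulay numerator sum_t t * PV_t:
  t * PV_t at t = 1.0000: 25.886865
  t * PV_t at t = 2.0000: 1888.129694
Macaulay duration D = (sum_t t * PV_t) / P = 1914.016559 / 969.951712 = 1.973311


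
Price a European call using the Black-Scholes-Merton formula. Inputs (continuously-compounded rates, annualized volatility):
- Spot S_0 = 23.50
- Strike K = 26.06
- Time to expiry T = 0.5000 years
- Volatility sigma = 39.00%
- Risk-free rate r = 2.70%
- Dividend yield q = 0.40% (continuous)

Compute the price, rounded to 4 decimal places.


d1 = (ln(S/K) + (r - q + 0.5*sigma^2) * T) / (sigma * sqrt(T)) = -0.19536508
d2 = d1 - sigma * sqrt(T) = -0.47113673
exp(-rT) = 0.98659072; exp(-qT) = 0.99800200
C = S_0 * exp(-qT) * N(d1) - K * exp(-rT) * N(d2)
N(d1) = 0.42255357; N(d2) = 0.31877155
C = 23.5000 * 0.99800200 * 0.42255357 - 26.0600 * 0.98659072 * 0.31877155 = 1.7144

Answer: Price = 1.7144


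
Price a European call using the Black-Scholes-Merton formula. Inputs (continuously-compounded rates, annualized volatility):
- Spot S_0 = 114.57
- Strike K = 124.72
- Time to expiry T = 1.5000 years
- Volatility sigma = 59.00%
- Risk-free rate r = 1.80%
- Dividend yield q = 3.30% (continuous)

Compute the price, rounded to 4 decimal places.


Answer: Price = 26.6678

Derivation:
d1 = (ln(S/K) + (r - q + 0.5*sigma^2) * T) / (sigma * sqrt(T)) = 0.21269011
d2 = d1 - sigma * sqrt(T) = -0.50990936
exp(-rT) = 0.97336124; exp(-qT) = 0.95170516
C = S_0 * exp(-qT) * N(d1) - K * exp(-rT) * N(d2)
N(d1) = 0.58421566; N(d2) = 0.30505748
C = 114.5700 * 0.95170516 * 0.58421566 - 124.7200 * 0.97336124 * 0.30505748 = 26.6678


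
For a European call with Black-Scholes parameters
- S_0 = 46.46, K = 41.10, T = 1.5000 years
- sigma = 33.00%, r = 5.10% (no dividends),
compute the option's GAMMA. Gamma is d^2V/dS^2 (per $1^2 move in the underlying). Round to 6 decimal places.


d1 = 0.6946619446; d2 = 0.2904961371
phi(d1) = 0.3134184307; exp(-qT) = 1.0000000000; exp(-rT) = 0.9263529143
Gamma = exp(-qT) * phi(d1) / (S * sigma * sqrt(T)) = 1.0000000000 * 0.3134184307 / (46.4600 * 0.3300 * 1.2247448714) = 0.016691

Answer: Gamma = 0.016691


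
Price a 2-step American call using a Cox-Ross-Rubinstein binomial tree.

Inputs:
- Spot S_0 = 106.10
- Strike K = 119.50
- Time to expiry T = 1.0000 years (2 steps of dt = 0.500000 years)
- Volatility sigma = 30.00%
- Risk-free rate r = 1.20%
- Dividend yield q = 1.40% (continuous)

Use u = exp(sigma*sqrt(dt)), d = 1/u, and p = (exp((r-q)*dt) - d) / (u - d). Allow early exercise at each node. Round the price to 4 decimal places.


dt = T/N = 0.500000
u = exp(sigma*sqrt(dt)) = 1.236311; d = 1/u = 0.808858
p = (exp((r-q)*dt) - d) / (u - d) = 0.444827
Discount per step: exp(-r*dt) = 0.994018
Stock lattice S(k, i) with i counting down-moves:
  k=0: S(0,0) = 106.1000
  k=1: S(1,0) = 131.1726; S(1,1) = 85.8198
  k=2: S(2,0) = 162.1702; S(2,1) = 106.1000; S(2,2) = 69.4160
Terminal payoffs V(N, i) = max(S_T - K, 0):
  V(2,0) = 42.670154; V(2,1) = 0.000000; V(2,2) = 0.000000
Backward induction: V(k, i) = exp(-r*dt) * [p * V(k+1, i) + (1-p) * V(k+1, i+1)]; then take max(V_cont, immediate exercise) for American.
  V(1,0) = exp(-r*dt) * [p*42.670154 + (1-p)*0.000000] = 18.867280; exercise = 11.672609; V(1,0) = max -> 18.867280
  V(1,1) = exp(-r*dt) * [p*0.000000 + (1-p)*0.000000] = 0.000000; exercise = 0.000000; V(1,1) = max -> 0.000000
  V(0,0) = exp(-r*dt) * [p*18.867280 + (1-p)*0.000000] = 8.342465; exercise = 0.000000; V(0,0) = max -> 8.342465

Answer: Price = V(0,0) = 8.3425


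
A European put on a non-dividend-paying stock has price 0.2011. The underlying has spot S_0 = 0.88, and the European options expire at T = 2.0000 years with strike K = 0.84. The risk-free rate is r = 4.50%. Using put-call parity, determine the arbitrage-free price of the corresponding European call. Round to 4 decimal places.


Answer: Call price = 0.3134

Derivation:
Put-call parity: C - P = S_0 * exp(-qT) - K * exp(-rT).
S_0 * exp(-qT) = 0.8800 * 1.00000000 = 0.88000000
K * exp(-rT) = 0.8400 * 0.91393119 = 0.76770220
C = P + S*exp(-qT) - K*exp(-rT)
C = 0.2011 + 0.88000000 - 0.76770220 = 0.3134


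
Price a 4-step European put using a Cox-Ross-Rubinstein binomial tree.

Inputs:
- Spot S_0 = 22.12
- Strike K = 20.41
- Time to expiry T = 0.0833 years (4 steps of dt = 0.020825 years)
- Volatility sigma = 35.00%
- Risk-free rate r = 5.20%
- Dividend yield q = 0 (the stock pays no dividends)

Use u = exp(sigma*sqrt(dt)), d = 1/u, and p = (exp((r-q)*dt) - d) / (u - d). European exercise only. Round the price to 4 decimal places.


dt = T/N = 0.020825
u = exp(sigma*sqrt(dt)) = 1.051805; d = 1/u = 0.950746
p = (exp((r-q)*dt) - d) / (u - d) = 0.498097
Discount per step: exp(-r*dt) = 0.998918
Stock lattice S(k, i) with i counting down-moves:
  k=0: S(0,0) = 22.1200
  k=1: S(1,0) = 23.2659; S(1,1) = 21.0305
  k=2: S(2,0) = 24.4712; S(2,1) = 22.1200; S(2,2) = 19.9947
  k=3: S(3,0) = 25.7390; S(3,1) = 23.2659; S(3,2) = 21.0305; S(3,3) = 19.0099
  k=4: S(4,0) = 27.0724; S(4,1) = 24.4712; S(4,2) = 22.1200; S(4,3) = 19.9947; S(4,4) = 18.0736
Terminal payoffs V(N, i) = max(K - S_T, 0):
  V(4,0) = 0.000000; V(4,1) = 0.000000; V(4,2) = 0.000000; V(4,3) = 0.415323; V(4,4) = 2.336442
Backward induction: V(k, i) = exp(-r*dt) * [p * V(k+1, i) + (1-p) * V(k+1, i+1)].
  V(3,0) = exp(-r*dt) * [p*0.000000 + (1-p)*0.000000] = 0.000000
  V(3,1) = exp(-r*dt) * [p*0.000000 + (1-p)*0.000000] = 0.000000
  V(3,2) = exp(-r*dt) * [p*0.000000 + (1-p)*0.415323] = 0.208226
  V(3,3) = exp(-r*dt) * [p*0.415323 + (1-p)*2.336442] = 1.378045
  V(2,0) = exp(-r*dt) * [p*0.000000 + (1-p)*0.000000] = 0.000000
  V(2,1) = exp(-r*dt) * [p*0.000000 + (1-p)*0.208226] = 0.104396
  V(2,2) = exp(-r*dt) * [p*0.208226 + (1-p)*1.378045] = 0.794501
  V(1,0) = exp(-r*dt) * [p*0.000000 + (1-p)*0.104396] = 0.052340
  V(1,1) = exp(-r*dt) * [p*0.104396 + (1-p)*0.794501] = 0.450274
  V(0,0) = exp(-r*dt) * [p*0.052340 + (1-p)*0.450274] = 0.251792

Answer: Price = V(0,0) = 0.2518


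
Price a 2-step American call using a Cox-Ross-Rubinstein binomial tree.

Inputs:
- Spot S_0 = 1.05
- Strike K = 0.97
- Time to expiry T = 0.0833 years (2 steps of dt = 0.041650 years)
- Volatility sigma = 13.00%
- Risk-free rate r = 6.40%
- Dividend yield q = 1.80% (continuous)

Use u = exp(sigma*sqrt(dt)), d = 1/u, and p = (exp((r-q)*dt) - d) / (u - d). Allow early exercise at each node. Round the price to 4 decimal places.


dt = T/N = 0.041650
u = exp(sigma*sqrt(dt)) = 1.026886; d = 1/u = 0.973818
p = (exp((r-q)*dt) - d) / (u - d) = 0.529505
Discount per step: exp(-r*dt) = 0.997338
Stock lattice S(k, i) with i counting down-moves:
  k=0: S(0,0) = 1.0500
  k=1: S(1,0) = 1.0782; S(1,1) = 1.0225
  k=2: S(2,0) = 1.1072; S(2,1) = 1.0500; S(2,2) = 0.9957
Terminal payoffs V(N, i) = max(S_T - K, 0):
  V(2,0) = 0.137219; V(2,1) = 0.080000; V(2,2) = 0.025738
Backward induction: V(k, i) = exp(-r*dt) * [p * V(k+1, i) + (1-p) * V(k+1, i+1)]; then take max(V_cont, immediate exercise) for American.
  V(1,0) = exp(-r*dt) * [p*0.137219 + (1-p)*0.080000] = 0.110004; exercise = 0.108230; V(1,0) = max -> 0.110004
  V(1,1) = exp(-r*dt) * [p*0.080000 + (1-p)*0.025738] = 0.054325; exercise = 0.052509; V(1,1) = max -> 0.054325
  V(0,0) = exp(-r*dt) * [p*0.110004 + (1-p)*0.054325] = 0.083584; exercise = 0.080000; V(0,0) = max -> 0.083584

Answer: Price = V(0,0) = 0.0836


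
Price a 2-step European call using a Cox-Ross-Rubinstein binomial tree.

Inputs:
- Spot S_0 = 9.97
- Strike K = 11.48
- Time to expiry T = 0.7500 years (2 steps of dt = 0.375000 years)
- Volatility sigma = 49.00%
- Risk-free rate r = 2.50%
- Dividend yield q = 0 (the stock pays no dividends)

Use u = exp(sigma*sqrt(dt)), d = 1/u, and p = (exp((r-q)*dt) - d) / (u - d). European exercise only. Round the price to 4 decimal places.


Answer: Price = V(0,0) = 1.2767

Derivation:
dt = T/N = 0.375000
u = exp(sigma*sqrt(dt)) = 1.349943; d = 1/u = 0.740772
p = (exp((r-q)*dt) - d) / (u - d) = 0.441004
Discount per step: exp(-r*dt) = 0.990669
Stock lattice S(k, i) with i counting down-moves:
  k=0: S(0,0) = 9.9700
  k=1: S(1,0) = 13.4589; S(1,1) = 7.3855
  k=2: S(2,0) = 18.1688; S(2,1) = 9.9700; S(2,2) = 5.4710
Terminal payoffs V(N, i) = max(S_T - K, 0):
  V(2,0) = 6.688795; V(2,1) = 0.000000; V(2,2) = 0.000000
Backward induction: V(k, i) = exp(-r*dt) * [p * V(k+1, i) + (1-p) * V(k+1, i+1)].
  V(1,0) = exp(-r*dt) * [p*6.688795 + (1-p)*0.000000] = 2.922263
  V(1,1) = exp(-r*dt) * [p*0.000000 + (1-p)*0.000000] = 0.000000
  V(0,0) = exp(-r*dt) * [p*2.922263 + (1-p)*0.000000] = 1.276705


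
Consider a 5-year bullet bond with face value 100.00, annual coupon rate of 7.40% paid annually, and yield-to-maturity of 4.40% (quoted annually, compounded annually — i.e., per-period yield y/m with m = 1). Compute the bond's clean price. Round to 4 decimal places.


Answer: Price = 113.2067

Derivation:
Coupon per period c = face * coupon_rate / m = 7.400000
Periods per year m = 1; per-period yield y/m = 0.044000
Number of cashflows N = 5
Cashflows (t years, CF_t, discount factor 1/(1+y/m)^(m*t), PV):
  t = 1.0000: CF_t = 7.400000, DF = 0.957854, PV = 7.088123
  t = 2.0000: CF_t = 7.400000, DF = 0.917485, PV = 6.789389
  t = 3.0000: CF_t = 7.400000, DF = 0.878817, PV = 6.503247
  t = 4.0000: CF_t = 7.400000, DF = 0.841779, PV = 6.229163
  t = 5.0000: CF_t = 107.400000, DF = 0.806302, PV = 86.596789
Price P = sum_t PV_t = 113.206711


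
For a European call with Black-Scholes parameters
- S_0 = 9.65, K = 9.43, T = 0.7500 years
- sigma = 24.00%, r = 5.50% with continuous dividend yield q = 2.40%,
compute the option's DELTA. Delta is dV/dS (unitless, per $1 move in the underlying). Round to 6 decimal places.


d1 = 0.3267408901; d2 = 0.1188947932
phi(d1) = 0.3782052135; exp(-qT) = 0.9821610324; exp(-rT) = 0.9595892027
N(d1) = 0.6280680648
Delta = exp(-qT) * N(d1) = 0.9821610324 * 0.6280680648 = 0.616864

Answer: Delta = 0.616864


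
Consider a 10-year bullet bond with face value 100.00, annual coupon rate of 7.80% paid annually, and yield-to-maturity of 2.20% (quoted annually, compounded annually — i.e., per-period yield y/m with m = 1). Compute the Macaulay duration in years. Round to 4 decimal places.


Coupon per period c = face * coupon_rate / m = 7.800000
Periods per year m = 1; per-period yield y/m = 0.022000
Number of cashflows N = 10
Cashflows (t years, CF_t, discount factor 1/(1+y/m)^(m*t), PV):
  t = 1.0000: CF_t = 7.800000, DF = 0.978474, PV = 7.632094
  t = 2.0000: CF_t = 7.800000, DF = 0.957411, PV = 7.467802
  t = 3.0000: CF_t = 7.800000, DF = 0.936801, PV = 7.307047
  t = 4.0000: CF_t = 7.800000, DF = 0.916635, PV = 7.149753
  t = 5.0000: CF_t = 7.800000, DF = 0.896903, PV = 6.995844
  t = 6.0000: CF_t = 7.800000, DF = 0.877596, PV = 6.845249
  t = 7.0000: CF_t = 7.800000, DF = 0.858704, PV = 6.697895
  t = 8.0000: CF_t = 7.800000, DF = 0.840220, PV = 6.553713
  t = 9.0000: CF_t = 7.800000, DF = 0.822133, PV = 6.412635
  t = 10.0000: CF_t = 107.800000, DF = 0.804435, PV = 86.718110
Price P = sum_t PV_t = 149.780142
Macaulay numerator sum_t t * PV_t:
  t * PV_t at t = 1.0000: 7.632094
  t * PV_t at t = 2.0000: 14.935605
  t * PV_t at t = 3.0000: 21.921142
  t * PV_t at t = 4.0000: 28.599011
  t * PV_t at t = 5.0000: 34.979221
  t * PV_t at t = 6.0000: 41.071492
  t * PV_t at t = 7.0000: 46.885265
  t * PV_t at t = 8.0000: 52.429706
  t * PV_t at t = 9.0000: 57.713718
  t * PV_t at t = 10.0000: 867.181098
Macaulay duration D = (sum_t t * PV_t) / P = 1173.348350 / 149.780142 = 7.833804

Answer: Macaulay duration = 7.8338 years


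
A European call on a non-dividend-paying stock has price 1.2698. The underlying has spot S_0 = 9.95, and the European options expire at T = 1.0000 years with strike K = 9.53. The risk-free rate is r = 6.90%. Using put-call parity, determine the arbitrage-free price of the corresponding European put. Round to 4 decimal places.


Answer: Put price = 0.2144

Derivation:
Put-call parity: C - P = S_0 * exp(-qT) - K * exp(-rT).
S_0 * exp(-qT) = 9.9500 * 1.00000000 = 9.95000000
K * exp(-rT) = 9.5300 * 0.93332668 = 8.89460326
P = C - S*exp(-qT) + K*exp(-rT)
P = 1.2698 - 9.95000000 + 8.89460326 = 0.2144


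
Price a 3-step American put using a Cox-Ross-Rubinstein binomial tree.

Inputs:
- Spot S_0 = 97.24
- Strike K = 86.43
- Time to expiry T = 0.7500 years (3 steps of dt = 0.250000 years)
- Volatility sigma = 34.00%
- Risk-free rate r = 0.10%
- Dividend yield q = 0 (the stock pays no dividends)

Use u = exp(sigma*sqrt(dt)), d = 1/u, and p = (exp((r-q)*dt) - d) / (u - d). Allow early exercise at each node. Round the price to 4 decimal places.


Answer: Price = V(0,0) = 6.2295

Derivation:
dt = T/N = 0.250000
u = exp(sigma*sqrt(dt)) = 1.185305; d = 1/u = 0.843665
p = (exp((r-q)*dt) - d) / (u - d) = 0.458334
Discount per step: exp(-r*dt) = 0.999750
Stock lattice S(k, i) with i counting down-moves:
  k=0: S(0,0) = 97.2400
  k=1: S(1,0) = 115.2590; S(1,1) = 82.0380
  k=2: S(2,0) = 136.6171; S(2,1) = 97.2400; S(2,2) = 69.2125
  k=3: S(3,0) = 161.9329; S(3,1) = 115.2590; S(3,2) = 82.0380; S(3,3) = 58.3922
Terminal payoffs V(N, i) = max(K - S_T, 0):
  V(3,0) = 0.000000; V(3,1) = 0.000000; V(3,2) = 4.392033; V(3,3) = 28.037810
Backward induction: V(k, i) = exp(-r*dt) * [p * V(k+1, i) + (1-p) * V(k+1, i+1)]; then take max(V_cont, immediate exercise) for American.
  V(2,0) = exp(-r*dt) * [p*0.000000 + (1-p)*0.000000] = 0.000000; exercise = 0.000000; V(2,0) = max -> 0.000000
  V(2,1) = exp(-r*dt) * [p*0.000000 + (1-p)*4.392033] = 2.378421; exercise = 0.000000; V(2,1) = max -> 2.378421
  V(2,2) = exp(-r*dt) * [p*4.392033 + (1-p)*28.037810] = 17.195849; exercise = 17.217454; V(2,2) = max -> 17.217454
  V(1,0) = exp(-r*dt) * [p*0.000000 + (1-p)*2.378421] = 1.287988; exercise = 0.000000; V(1,0) = max -> 1.287988
  V(1,1) = exp(-r*dt) * [p*2.378421 + (1-p)*17.217454] = 10.413618; exercise = 4.392033; V(1,1) = max -> 10.413618
  V(0,0) = exp(-r*dt) * [p*1.287988 + (1-p)*10.413618] = 6.229475; exercise = 0.000000; V(0,0) = max -> 6.229475


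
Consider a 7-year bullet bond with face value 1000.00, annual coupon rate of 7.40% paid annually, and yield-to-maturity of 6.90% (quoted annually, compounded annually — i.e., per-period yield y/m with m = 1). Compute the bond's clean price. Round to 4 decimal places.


Answer: Price = 1027.0406

Derivation:
Coupon per period c = face * coupon_rate / m = 74.000000
Periods per year m = 1; per-period yield y/m = 0.069000
Number of cashflows N = 7
Cashflows (t years, CF_t, discount factor 1/(1+y/m)^(m*t), PV):
  t = 1.0000: CF_t = 74.000000, DF = 0.935454, PV = 69.223573
  t = 2.0000: CF_t = 74.000000, DF = 0.875074, PV = 64.755448
  t = 3.0000: CF_t = 74.000000, DF = 0.818591, PV = 60.575723
  t = 4.0000: CF_t = 74.000000, DF = 0.765754, PV = 56.665784
  t = 5.0000: CF_t = 74.000000, DF = 0.716327, PV = 53.008217
  t = 6.0000: CF_t = 74.000000, DF = 0.670091, PV = 49.586732
  t = 7.0000: CF_t = 1074.000000, DF = 0.626839, PV = 673.225170
Price P = sum_t PV_t = 1027.040646


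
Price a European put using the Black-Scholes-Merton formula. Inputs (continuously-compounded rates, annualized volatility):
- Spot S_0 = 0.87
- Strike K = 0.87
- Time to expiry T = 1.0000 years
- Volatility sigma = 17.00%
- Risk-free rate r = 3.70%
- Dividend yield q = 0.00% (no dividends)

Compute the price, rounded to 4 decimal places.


Answer: Price = 0.0434

Derivation:
d1 = (ln(S/K) + (r - q + 0.5*sigma^2) * T) / (sigma * sqrt(T)) = 0.30264706
d2 = d1 - sigma * sqrt(T) = 0.13264706
exp(-rT) = 0.96367614; exp(-qT) = 1.00000000
P = K * exp(-rT) * N(-d2) - S_0 * exp(-qT) * N(-d1)
N(-d1) = 0.38107942; N(-d2) = 0.44723626
P = 0.8700 * 0.96367614 * 0.44723626 - 0.8700 * 1.00000000 * 0.38107942 = 0.0434


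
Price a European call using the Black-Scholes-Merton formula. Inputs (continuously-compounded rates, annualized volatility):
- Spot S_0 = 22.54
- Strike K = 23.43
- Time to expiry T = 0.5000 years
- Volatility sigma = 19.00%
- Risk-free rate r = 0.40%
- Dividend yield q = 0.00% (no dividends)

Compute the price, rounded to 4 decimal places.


d1 = (ln(S/K) + (r - q + 0.5*sigma^2) * T) / (sigma * sqrt(T)) = -0.20618299
d2 = d1 - sigma * sqrt(T) = -0.34053328
exp(-rT) = 0.99800200; exp(-qT) = 1.00000000
C = S_0 * exp(-qT) * N(d1) - K * exp(-rT) * N(d2)
N(d1) = 0.41832399; N(d2) = 0.36672748
C = 22.5400 * 1.00000000 * 0.41832399 - 23.4300 * 0.99800200 * 0.36672748 = 0.8538

Answer: Price = 0.8538


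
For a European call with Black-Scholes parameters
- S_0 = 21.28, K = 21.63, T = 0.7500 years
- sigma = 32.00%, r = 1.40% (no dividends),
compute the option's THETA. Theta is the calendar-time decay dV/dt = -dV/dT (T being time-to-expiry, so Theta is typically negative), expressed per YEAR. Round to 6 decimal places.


Answer: Theta = -1.688482

Derivation:
d1 = 0.1175861310; d2 = -0.1595419982
phi(d1) = 0.3961938044; exp(-qT) = 1.0000000000; exp(-rT) = 0.9895549326
Theta = -S*exp(-qT)*phi(d1)*sigma/(2*sqrt(T)) - r*K*exp(-rT)*N(d2) + q*S*exp(-qT)*N(d1)
N(d1) = 0.5468022027; N(d2) = 0.4366209361; sqrt(T) = 0.8660254038
Term 1 = -21.2800 * 1.0000000000 * 0.3961938044 * 0.3200 / (2 * 0.8660254038) = -1.5576456064
Term 2 = -0.0140 * 21.6300 * 0.9895549326 * 0.4366209361 = -0.1308365306
Term 3 = 0 (no dividend yield, q = 0)
Theta = -1.5576456064 + (-0.1308365306) + (0.0000000000) = -1.688482


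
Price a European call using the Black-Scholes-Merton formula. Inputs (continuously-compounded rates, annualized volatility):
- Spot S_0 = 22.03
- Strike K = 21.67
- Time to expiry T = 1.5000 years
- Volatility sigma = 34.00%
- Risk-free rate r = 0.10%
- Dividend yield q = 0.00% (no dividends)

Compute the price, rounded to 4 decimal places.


Answer: Price = 3.8006

Derivation:
d1 = (ln(S/K) + (r - q + 0.5*sigma^2) * T) / (sigma * sqrt(T)) = 0.25137611
d2 = d1 - sigma * sqrt(T) = -0.16503714
exp(-rT) = 0.99850112; exp(-qT) = 1.00000000
C = S_0 * exp(-qT) * N(d1) - K * exp(-rT) * N(d2)
N(d1) = 0.59923833; N(d2) = 0.43445737
C = 22.0300 * 1.00000000 * 0.59923833 - 21.6700 * 0.99850112 * 0.43445737 = 3.8006


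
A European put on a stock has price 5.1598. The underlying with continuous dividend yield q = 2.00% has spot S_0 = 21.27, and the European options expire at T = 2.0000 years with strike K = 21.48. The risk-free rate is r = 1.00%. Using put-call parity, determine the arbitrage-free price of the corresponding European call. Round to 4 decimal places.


Answer: Call price = 4.5411

Derivation:
Put-call parity: C - P = S_0 * exp(-qT) - K * exp(-rT).
S_0 * exp(-qT) = 21.2700 * 0.96078944 = 20.43599137
K * exp(-rT) = 21.4800 * 0.98019867 = 21.05466750
C = P + S*exp(-qT) - K*exp(-rT)
C = 5.1598 + 20.43599137 - 21.05466750 = 4.5411


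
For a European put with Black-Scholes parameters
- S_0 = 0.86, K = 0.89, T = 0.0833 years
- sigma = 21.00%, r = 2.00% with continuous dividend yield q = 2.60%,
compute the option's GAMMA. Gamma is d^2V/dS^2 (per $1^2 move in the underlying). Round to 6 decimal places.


d1 = -0.5436775664; d2 = -0.6042872191
phi(d1) = 0.3441315846; exp(-qT) = 0.9978365437; exp(-rT) = 0.9983353870
Gamma = exp(-qT) * phi(d1) / (S * sigma * sqrt(T)) = 0.9978365437 * 0.3441315846 / (0.8600 * 0.2100 * 0.2886173938) = 6.587850

Answer: Gamma = 6.587850


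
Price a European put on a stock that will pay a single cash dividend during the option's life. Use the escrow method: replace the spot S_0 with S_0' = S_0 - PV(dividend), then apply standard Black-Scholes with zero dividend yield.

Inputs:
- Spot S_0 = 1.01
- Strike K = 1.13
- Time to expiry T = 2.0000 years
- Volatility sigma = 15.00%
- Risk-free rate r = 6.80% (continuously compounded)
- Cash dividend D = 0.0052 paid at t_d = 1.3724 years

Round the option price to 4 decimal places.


Answer: Price = 0.0750

Derivation:
PV(D) = D * exp(-r * t_d) = 0.0052 * 0.91089905 = 0.00473668
S_0' = S_0 - PV(D) = 1.0100 - 0.00473668 = 1.00526332
d1 = (ln(S_0'/K) + (r + sigma^2/2)*T) / (sigma*sqrt(T)) = 0.19578320
d2 = d1 - sigma*sqrt(T) = -0.01634883
exp(-rT) = 0.87284263
N(-d1) = 0.42238993; N(-d2) = 0.50652195
P = K * exp(-rT) * N(-d2) - S_0' * N(-d1) = 1.1300 * 0.87284263 * 0.50652195 - 1.00526332 * 0.42238993 = 0.0750


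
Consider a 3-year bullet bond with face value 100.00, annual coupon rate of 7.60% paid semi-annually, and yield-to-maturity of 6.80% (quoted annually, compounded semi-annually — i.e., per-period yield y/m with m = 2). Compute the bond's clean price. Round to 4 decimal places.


Answer: Price = 102.1384

Derivation:
Coupon per period c = face * coupon_rate / m = 3.800000
Periods per year m = 2; per-period yield y/m = 0.034000
Number of cashflows N = 6
Cashflows (t years, CF_t, discount factor 1/(1+y/m)^(m*t), PV):
  t = 0.5000: CF_t = 3.800000, DF = 0.967118, PV = 3.675048
  t = 1.0000: CF_t = 3.800000, DF = 0.935317, PV = 3.554205
  t = 1.5000: CF_t = 3.800000, DF = 0.904562, PV = 3.437336
  t = 2.0000: CF_t = 3.800000, DF = 0.874818, PV = 3.324309
  t = 2.5000: CF_t = 3.800000, DF = 0.846052, PV = 3.214999
  t = 3.0000: CF_t = 103.800000, DF = 0.818233, PV = 84.932542
Price P = sum_t PV_t = 102.138440


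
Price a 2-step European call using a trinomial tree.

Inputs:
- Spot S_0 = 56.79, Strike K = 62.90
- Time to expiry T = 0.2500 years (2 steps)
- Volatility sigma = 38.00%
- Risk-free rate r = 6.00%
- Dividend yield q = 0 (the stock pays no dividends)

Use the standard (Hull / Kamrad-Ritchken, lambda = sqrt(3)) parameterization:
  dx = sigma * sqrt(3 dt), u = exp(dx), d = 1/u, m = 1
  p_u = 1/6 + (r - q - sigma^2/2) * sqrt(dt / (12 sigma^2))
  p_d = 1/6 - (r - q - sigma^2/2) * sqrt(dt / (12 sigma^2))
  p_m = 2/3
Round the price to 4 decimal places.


Answer: Price = V(0,0) = 2.6064

Derivation:
dt = T/N = 0.125000; dx = sigma*sqrt(3*dt) = 0.232702
u = exp(dx) = 1.262005; d = 1/u = 0.792390
p_u = 0.163390, p_m = 0.666667, p_d = 0.169943
Discount per step: exp(-r*dt) = 0.992528
Stock lattice S(k, j) with j the centered position index:
  k=0: S(0,+0) = 56.7900
  k=1: S(1,-1) = 44.9998; S(1,+0) = 56.7900; S(1,+1) = 71.6692
  k=2: S(2,-2) = 35.6574; S(2,-1) = 44.9998; S(2,+0) = 56.7900; S(2,+1) = 71.6692; S(2,+2) = 90.4469
Terminal payoffs V(N, j) = max(S_T - K, 0):
  V(2,-2) = 0.000000; V(2,-1) = 0.000000; V(2,+0) = 0.000000; V(2,+1) = 8.769250; V(2,+2) = 27.546933
Backward induction: V(k, j) = exp(-r*dt) * [p_u * V(k+1, j+1) + p_m * V(k+1, j) + p_d * V(k+1, j-1)]
  V(1,-1) = exp(-r*dt) * [p_u*0.000000 + p_m*0.000000 + p_d*0.000000] = 0.000000
  V(1,+0) = exp(-r*dt) * [p_u*8.769250 + p_m*0.000000 + p_d*0.000000] = 1.422101
  V(1,+1) = exp(-r*dt) * [p_u*27.546933 + p_m*8.769250 + p_d*0.000000] = 10.269745
  V(0,+0) = exp(-r*dt) * [p_u*10.269745 + p_m*1.422101 + p_d*0.000000] = 2.606419


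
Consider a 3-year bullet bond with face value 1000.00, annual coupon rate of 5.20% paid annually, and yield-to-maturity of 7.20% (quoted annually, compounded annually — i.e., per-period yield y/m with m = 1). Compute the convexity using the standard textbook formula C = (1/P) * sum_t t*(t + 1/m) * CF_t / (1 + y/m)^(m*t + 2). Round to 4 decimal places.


Answer: Convexity = 9.7475

Derivation:
Coupon per period c = face * coupon_rate / m = 52.000000
Periods per year m = 1; per-period yield y/m = 0.072000
Number of cashflows N = 3
Cashflows (t years, CF_t, discount factor 1/(1+y/m)^(m*t), PV):
  t = 1.0000: CF_t = 52.000000, DF = 0.932836, PV = 48.507463
  t = 2.0000: CF_t = 52.000000, DF = 0.870183, PV = 45.249499
  t = 3.0000: CF_t = 1052.000000, DF = 0.811738, PV = 853.947917
Price P = sum_t PV_t = 947.704879
Convexity numerator sum_t t*(t + 1/m) * CF_t / (1+y/m)^(m*t + 2):
  t = 1.0000: term = 84.420707
  t = 2.0000: term = 236.251978
  t = 3.0000: term = 8917.088133
Convexity = (1/P) * sum = 9237.760818 / 947.704879 = 9.747508


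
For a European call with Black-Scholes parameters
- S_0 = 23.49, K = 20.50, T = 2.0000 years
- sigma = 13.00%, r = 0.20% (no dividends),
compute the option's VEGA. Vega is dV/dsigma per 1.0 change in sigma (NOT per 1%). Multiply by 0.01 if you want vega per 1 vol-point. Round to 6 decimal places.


d1 = 0.8542389087; d2 = 0.6703911456
phi(d1) = 0.2769826002; exp(-qT) = 1.0000000000; exp(-rT) = 0.9960079893
Vega = S * exp(-qT) * phi(d1) * sqrt(T) = 23.4900 * 1.0000000000 * 0.2769826002 * 1.4142135624 = 9.201328

Answer: Vega = 9.201328


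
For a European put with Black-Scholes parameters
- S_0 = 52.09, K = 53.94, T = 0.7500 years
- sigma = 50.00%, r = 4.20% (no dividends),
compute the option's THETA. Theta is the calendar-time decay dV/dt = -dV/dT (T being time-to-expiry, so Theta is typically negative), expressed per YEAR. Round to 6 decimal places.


d1 = 0.2086559439; d2 = -0.2243567580
phi(d1) = 0.3903516870; exp(-qT) = 1.0000000000; exp(-rT) = 0.9689909565
Theta = -S*exp(-qT)*phi(d1)*sigma/(2*sqrt(T)) + r*K*exp(-rT)*N(-d2) - q*S*exp(-qT)*N(-d1)
N(-d1) = 0.4173584174; N(-d2) = 0.5887601424; sqrt(T) = 0.8660254038
Term 1 = -52.0900 * 1.0000000000 * 0.3903516870 * 0.5000 / (2 * 0.8660254038) = -5.8697525750
Term 2 = 0.0420 * 53.9400 * 0.9689909565 * 0.5887601424 = 1.2924637108
Term 3 = 0 (no dividend yield, q = 0)
Theta = -5.8697525750 + (1.2924637108) + (0.0000000000) = -4.577289

Answer: Theta = -4.577289


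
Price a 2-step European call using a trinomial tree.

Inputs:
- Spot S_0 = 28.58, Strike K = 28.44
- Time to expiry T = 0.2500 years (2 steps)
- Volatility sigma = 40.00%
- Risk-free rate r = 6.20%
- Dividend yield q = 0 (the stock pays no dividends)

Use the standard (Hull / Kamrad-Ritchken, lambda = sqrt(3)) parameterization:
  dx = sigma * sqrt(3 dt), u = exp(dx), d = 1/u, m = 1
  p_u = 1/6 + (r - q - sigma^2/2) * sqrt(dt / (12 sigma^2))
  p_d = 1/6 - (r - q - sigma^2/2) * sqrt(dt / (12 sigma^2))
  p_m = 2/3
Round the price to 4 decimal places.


Answer: Price = V(0,0) = 2.2575

Derivation:
dt = T/N = 0.125000; dx = sigma*sqrt(3*dt) = 0.244949
u = exp(dx) = 1.277556; d = 1/u = 0.782744
p_u = 0.162074, p_m = 0.666667, p_d = 0.171259
Discount per step: exp(-r*dt) = 0.992280
Stock lattice S(k, j) with j the centered position index:
  k=0: S(0,+0) = 28.5800
  k=1: S(1,-1) = 22.3708; S(1,+0) = 28.5800; S(1,+1) = 36.5126
  k=2: S(2,-2) = 17.5106; S(2,-1) = 22.3708; S(2,+0) = 28.5800; S(2,+1) = 36.5126; S(2,+2) = 46.6468
Terminal payoffs V(N, j) = max(S_T - K, 0):
  V(2,-2) = 0.000000; V(2,-1) = 0.000000; V(2,+0) = 0.140000; V(2,+1) = 8.072554; V(2,+2) = 18.206837
Backward induction: V(k, j) = exp(-r*dt) * [p_u * V(k+1, j+1) + p_m * V(k+1, j) + p_d * V(k+1, j-1)]
  V(1,-1) = exp(-r*dt) * [p_u*0.140000 + p_m*0.000000 + p_d*0.000000] = 0.022515
  V(1,+0) = exp(-r*dt) * [p_u*8.072554 + p_m*0.140000 + p_d*0.000000] = 1.390862
  V(1,+1) = exp(-r*dt) * [p_u*18.206837 + p_m*8.072554 + p_d*0.140000] = 8.292019
  V(0,+0) = exp(-r*dt) * [p_u*8.292019 + p_m*1.390862 + p_d*0.022515] = 2.257454


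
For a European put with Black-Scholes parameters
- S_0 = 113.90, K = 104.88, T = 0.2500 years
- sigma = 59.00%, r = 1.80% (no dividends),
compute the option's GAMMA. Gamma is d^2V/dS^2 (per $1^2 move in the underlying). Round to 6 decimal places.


d1 = 0.4424289186; d2 = 0.1474289186
phi(d1) = 0.3617469997; exp(-qT) = 1.0000000000; exp(-rT) = 0.9955101098
Gamma = exp(-qT) * phi(d1) / (S * sigma * sqrt(T)) = 1.0000000000 * 0.3617469997 / (113.9000 * 0.5900 * 0.5000000000) = 0.010766

Answer: Gamma = 0.010766


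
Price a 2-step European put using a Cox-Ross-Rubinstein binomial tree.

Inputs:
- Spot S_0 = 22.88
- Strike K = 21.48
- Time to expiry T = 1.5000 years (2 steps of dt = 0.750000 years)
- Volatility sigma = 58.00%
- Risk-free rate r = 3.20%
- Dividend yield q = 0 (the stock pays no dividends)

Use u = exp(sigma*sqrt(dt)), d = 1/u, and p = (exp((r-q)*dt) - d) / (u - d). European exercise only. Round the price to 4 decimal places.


dt = T/N = 0.750000
u = exp(sigma*sqrt(dt)) = 1.652509; d = 1/u = 0.605140
p = (exp((r-q)*dt) - d) / (u - d) = 0.400193
Discount per step: exp(-r*dt) = 0.976286
Stock lattice S(k, i) with i counting down-moves:
  k=0: S(0,0) = 22.8800
  k=1: S(1,0) = 37.8094; S(1,1) = 13.8456
  k=2: S(2,0) = 62.4804; S(2,1) = 22.8800; S(2,2) = 8.3785
Terminal payoffs V(N, i) = max(K - S_T, 0):
  V(2,0) = 0.000000; V(2,1) = 0.000000; V(2,2) = 13.101460
Backward induction: V(k, i) = exp(-r*dt) * [p * V(k+1, i) + (1-p) * V(k+1, i+1)].
  V(1,0) = exp(-r*dt) * [p*0.000000 + (1-p)*0.000000] = 0.000000
  V(1,1) = exp(-r*dt) * [p*0.000000 + (1-p)*13.101460] = 7.671988
  V(0,0) = exp(-r*dt) * [p*0.000000 + (1-p)*7.671988] = 4.492584

Answer: Price = V(0,0) = 4.4926


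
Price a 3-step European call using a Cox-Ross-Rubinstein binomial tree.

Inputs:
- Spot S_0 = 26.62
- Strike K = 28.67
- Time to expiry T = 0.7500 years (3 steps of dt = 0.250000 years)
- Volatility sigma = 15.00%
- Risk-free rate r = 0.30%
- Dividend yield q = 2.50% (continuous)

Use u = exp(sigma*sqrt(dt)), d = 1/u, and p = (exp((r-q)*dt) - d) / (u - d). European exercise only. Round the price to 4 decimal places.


dt = T/N = 0.250000
u = exp(sigma*sqrt(dt)) = 1.077884; d = 1/u = 0.927743
p = (exp((r-q)*dt) - d) / (u - d) = 0.444727
Discount per step: exp(-r*dt) = 0.999250
Stock lattice S(k, i) with i counting down-moves:
  k=0: S(0,0) = 26.6200
  k=1: S(1,0) = 28.6933; S(1,1) = 24.6965
  k=2: S(2,0) = 30.9280; S(2,1) = 26.6200; S(2,2) = 22.9120
  k=3: S(3,0) = 33.3368; S(3,1) = 28.6933; S(3,2) = 24.6965; S(3,3) = 21.2565
Terminal payoffs V(N, i) = max(S_T - K, 0):
  V(3,0) = 4.666831; V(3,1) = 0.023276; V(3,2) = 0.000000; V(3,3) = 0.000000
Backward induction: V(k, i) = exp(-r*dt) * [p * V(k+1, i) + (1-p) * V(k+1, i+1)].
  V(2,0) = exp(-r*dt) * [p*4.666831 + (1-p)*0.023276] = 2.086825
  V(2,1) = exp(-r*dt) * [p*0.023276 + (1-p)*0.000000] = 0.010344
  V(2,2) = exp(-r*dt) * [p*0.000000 + (1-p)*0.000000] = 0.000000
  V(1,0) = exp(-r*dt) * [p*2.086825 + (1-p)*0.010344] = 0.933111
  V(1,1) = exp(-r*dt) * [p*0.010344 + (1-p)*0.000000] = 0.004597
  V(0,0) = exp(-r*dt) * [p*0.933111 + (1-p)*0.004597] = 0.417219

Answer: Price = V(0,0) = 0.4172
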